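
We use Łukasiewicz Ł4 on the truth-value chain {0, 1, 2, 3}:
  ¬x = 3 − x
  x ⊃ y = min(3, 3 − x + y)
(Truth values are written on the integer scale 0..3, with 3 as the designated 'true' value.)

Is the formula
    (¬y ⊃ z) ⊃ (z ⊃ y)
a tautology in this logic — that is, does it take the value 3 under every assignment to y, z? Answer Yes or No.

Counterexample: take y = 0, z = 2.
¬y = ¬0 = 3
¬y ⊃ z = 3 ⊃ 2 = 2
z ⊃ y = 2 ⊃ 0 = 1
(¬y ⊃ z) ⊃ (z ⊃ y) = 2 ⊃ 1 = 2
This gives 2 ≠ 3.

No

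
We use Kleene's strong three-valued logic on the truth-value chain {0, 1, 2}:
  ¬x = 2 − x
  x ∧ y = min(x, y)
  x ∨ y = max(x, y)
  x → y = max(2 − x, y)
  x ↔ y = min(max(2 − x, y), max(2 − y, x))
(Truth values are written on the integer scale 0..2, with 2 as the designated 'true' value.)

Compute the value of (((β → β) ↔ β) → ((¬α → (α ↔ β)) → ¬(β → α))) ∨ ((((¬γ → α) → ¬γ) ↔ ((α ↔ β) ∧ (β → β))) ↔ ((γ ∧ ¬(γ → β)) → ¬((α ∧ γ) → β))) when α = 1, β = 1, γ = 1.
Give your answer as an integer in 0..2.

β → β = 1 → 1 = 1
(β → β) ↔ β = 1 ↔ 1 = 1
¬α = ¬1 = 1
α ↔ β = 1 ↔ 1 = 1
¬α → (α ↔ β) = 1 → 1 = 1
β → α = 1 → 1 = 1
¬(β → α) = ¬1 = 1
(¬α → (α ↔ β)) → ¬(β → α) = 1 → 1 = 1
((β → β) ↔ β) → ((¬α → (α ↔ β)) → ¬(β → α)) = 1 → 1 = 1
¬γ = ¬1 = 1
¬γ → α = 1 → 1 = 1
¬γ = ¬1 = 1
(¬γ → α) → ¬γ = 1 → 1 = 1
α ↔ β = 1 ↔ 1 = 1
β → β = 1 → 1 = 1
(α ↔ β) ∧ (β → β) = 1 ∧ 1 = 1
((¬γ → α) → ¬γ) ↔ ((α ↔ β) ∧ (β → β)) = 1 ↔ 1 = 1
γ → β = 1 → 1 = 1
¬(γ → β) = ¬1 = 1
γ ∧ ¬(γ → β) = 1 ∧ 1 = 1
α ∧ γ = 1 ∧ 1 = 1
(α ∧ γ) → β = 1 → 1 = 1
¬((α ∧ γ) → β) = ¬1 = 1
(γ ∧ ¬(γ → β)) → ¬((α ∧ γ) → β) = 1 → 1 = 1
(((¬γ → α) → ¬γ) ↔ ((α ↔ β) ∧ (β → β))) ↔ ((γ ∧ ¬(γ → β)) → ¬((α ∧ γ) → β)) = 1 ↔ 1 = 1
(((β → β) ↔ β) → ((¬α → (α ↔ β)) → ¬(β → α))) ∨ ((((¬γ → α) → ¬γ) ↔ ((α ↔ β) ∧ (β → β))) ↔ ((γ ∧ ¬(γ → β)) → ¬((α ∧ γ) → β))) = 1 ∨ 1 = 1

1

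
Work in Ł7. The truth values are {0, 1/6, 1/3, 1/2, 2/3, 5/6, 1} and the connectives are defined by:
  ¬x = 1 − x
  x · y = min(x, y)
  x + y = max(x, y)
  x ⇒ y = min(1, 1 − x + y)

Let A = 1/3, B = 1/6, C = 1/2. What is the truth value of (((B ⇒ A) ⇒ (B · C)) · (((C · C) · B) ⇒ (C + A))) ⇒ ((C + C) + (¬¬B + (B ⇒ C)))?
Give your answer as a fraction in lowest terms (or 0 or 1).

B ⇒ A = 1/6 ⇒ 1/3 = 1
B · C = 1/6 · 1/2 = 1/6
(B ⇒ A) ⇒ (B · C) = 1 ⇒ 1/6 = 1/6
C · C = 1/2 · 1/2 = 1/2
(C · C) · B = 1/2 · 1/6 = 1/6
C + A = 1/2 + 1/3 = 1/2
((C · C) · B) ⇒ (C + A) = 1/6 ⇒ 1/2 = 1
((B ⇒ A) ⇒ (B · C)) · (((C · C) · B) ⇒ (C + A)) = 1/6 · 1 = 1/6
C + C = 1/2 + 1/2 = 1/2
¬B = ¬1/6 = 5/6
¬¬B = ¬5/6 = 1/6
B ⇒ C = 1/6 ⇒ 1/2 = 1
¬¬B + (B ⇒ C) = 1/6 + 1 = 1
(C + C) + (¬¬B + (B ⇒ C)) = 1/2 + 1 = 1
(((B ⇒ A) ⇒ (B · C)) · (((C · C) · B) ⇒ (C + A))) ⇒ ((C + C) + (¬¬B + (B ⇒ C))) = 1/6 ⇒ 1 = 1

1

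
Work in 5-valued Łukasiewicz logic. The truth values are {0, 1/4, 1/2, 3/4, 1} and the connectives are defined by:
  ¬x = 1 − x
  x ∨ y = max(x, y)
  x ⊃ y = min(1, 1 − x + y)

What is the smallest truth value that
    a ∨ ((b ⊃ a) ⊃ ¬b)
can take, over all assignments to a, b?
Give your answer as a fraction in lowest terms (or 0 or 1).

1/2

Take a = 1/2, b = 1/2:
b ⊃ a = 1/2 ⊃ 1/2 = 1
¬b = ¬1/2 = 1/2
(b ⊃ a) ⊃ ¬b = 1 ⊃ 1/2 = 1/2
a ∨ ((b ⊃ a) ⊃ ¬b) = 1/2 ∨ 1/2 = 1/2
No assignment yields a value below 1/2, so this is the minimum.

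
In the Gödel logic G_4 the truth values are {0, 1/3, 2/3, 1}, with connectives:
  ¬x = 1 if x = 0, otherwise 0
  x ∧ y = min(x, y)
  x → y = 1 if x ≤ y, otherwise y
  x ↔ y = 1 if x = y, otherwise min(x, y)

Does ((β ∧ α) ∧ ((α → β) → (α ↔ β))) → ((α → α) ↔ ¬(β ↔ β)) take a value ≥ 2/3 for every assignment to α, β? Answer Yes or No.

No

Counterexample: take α = 1/3, β = 1/3.
β ∧ α = 1/3 ∧ 1/3 = 1/3
α → β = 1/3 → 1/3 = 1
α ↔ β = 1/3 ↔ 1/3 = 1
(α → β) → (α ↔ β) = 1 → 1 = 1
(β ∧ α) ∧ ((α → β) → (α ↔ β)) = 1/3 ∧ 1 = 1/3
α → α = 1/3 → 1/3 = 1
β ↔ β = 1/3 ↔ 1/3 = 1
¬(β ↔ β) = ¬1 = 0
(α → α) ↔ ¬(β ↔ β) = 1 ↔ 0 = 0
((β ∧ α) ∧ ((α → β) → (α ↔ β))) → ((α → α) ↔ ¬(β ↔ β)) = 1/3 → 0 = 0
This gives 0, which is below 2/3.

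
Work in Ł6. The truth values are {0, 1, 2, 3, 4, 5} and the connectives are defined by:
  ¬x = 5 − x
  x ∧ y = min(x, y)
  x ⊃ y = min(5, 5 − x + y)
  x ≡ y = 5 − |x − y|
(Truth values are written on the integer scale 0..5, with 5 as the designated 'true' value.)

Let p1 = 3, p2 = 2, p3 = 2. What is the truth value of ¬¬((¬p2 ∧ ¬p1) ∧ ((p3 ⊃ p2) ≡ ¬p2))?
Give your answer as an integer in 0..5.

¬p2 = ¬2 = 3
¬p1 = ¬3 = 2
¬p2 ∧ ¬p1 = 3 ∧ 2 = 2
p3 ⊃ p2 = 2 ⊃ 2 = 5
¬p2 = ¬2 = 3
(p3 ⊃ p2) ≡ ¬p2 = 5 ≡ 3 = 3
(¬p2 ∧ ¬p1) ∧ ((p3 ⊃ p2) ≡ ¬p2) = 2 ∧ 3 = 2
¬((¬p2 ∧ ¬p1) ∧ ((p3 ⊃ p2) ≡ ¬p2)) = ¬2 = 3
¬¬((¬p2 ∧ ¬p1) ∧ ((p3 ⊃ p2) ≡ ¬p2)) = ¬3 = 2

2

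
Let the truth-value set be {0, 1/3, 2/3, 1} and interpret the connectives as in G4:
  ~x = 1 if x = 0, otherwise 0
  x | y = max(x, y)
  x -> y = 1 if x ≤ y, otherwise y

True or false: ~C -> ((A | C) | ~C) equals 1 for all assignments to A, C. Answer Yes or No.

Yes

A = 0, C = 0 ↦ 1
A = 0, C = 1/3 ↦ 1
A = 0, C = 2/3 ↦ 1
A = 0, C = 1 ↦ 1
A = 1/3, C = 0 ↦ 1
A = 1/3, C = 1/3 ↦ 1
A = 1/3, C = 2/3 ↦ 1
A = 1/3, C = 1 ↦ 1
A = 2/3, C = 0 ↦ 1
A = 2/3, C = 1/3 ↦ 1
A = 2/3, C = 2/3 ↦ 1
A = 2/3, C = 1 ↦ 1
A = 1, C = 0 ↦ 1
A = 1, C = 1/3 ↦ 1
A = 1, C = 2/3 ↦ 1
A = 1, C = 1 ↦ 1
Every assignment gives a value ≥ 1.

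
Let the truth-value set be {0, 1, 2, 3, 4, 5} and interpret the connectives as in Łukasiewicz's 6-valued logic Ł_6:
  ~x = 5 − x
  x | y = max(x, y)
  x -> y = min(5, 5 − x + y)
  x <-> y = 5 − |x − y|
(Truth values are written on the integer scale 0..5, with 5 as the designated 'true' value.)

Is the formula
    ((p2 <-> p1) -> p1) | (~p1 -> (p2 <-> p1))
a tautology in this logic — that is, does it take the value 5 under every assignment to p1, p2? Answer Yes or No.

No

Counterexample: take p1 = 0, p2 = 1.
p2 <-> p1 = 1 <-> 0 = 4
(p2 <-> p1) -> p1 = 4 -> 0 = 1
~p1 = ~0 = 5
p2 <-> p1 = 1 <-> 0 = 4
~p1 -> (p2 <-> p1) = 5 -> 4 = 4
((p2 <-> p1) -> p1) | (~p1 -> (p2 <-> p1)) = 1 | 4 = 4
This gives 4 ≠ 5.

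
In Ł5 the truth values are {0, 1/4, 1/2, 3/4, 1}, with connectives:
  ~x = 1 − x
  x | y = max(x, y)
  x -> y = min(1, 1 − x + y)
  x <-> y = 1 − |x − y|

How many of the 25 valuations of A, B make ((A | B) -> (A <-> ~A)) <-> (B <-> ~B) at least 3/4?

11

value 1: 5 assignments (counts)
value 3/4: 6 assignments (counts)
value 1/2: 8 assignments
value 1/4: 1 assignment
value 0: 5 assignments
So 11 of the 25 assignments meet the threshold.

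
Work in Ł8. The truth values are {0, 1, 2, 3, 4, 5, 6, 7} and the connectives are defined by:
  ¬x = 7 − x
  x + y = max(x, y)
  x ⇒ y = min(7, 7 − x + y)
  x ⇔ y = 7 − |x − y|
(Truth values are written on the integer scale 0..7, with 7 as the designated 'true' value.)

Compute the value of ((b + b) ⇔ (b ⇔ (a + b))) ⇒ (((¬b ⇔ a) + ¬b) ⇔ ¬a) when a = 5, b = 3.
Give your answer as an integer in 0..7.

5

b + b = 3 + 3 = 3
a + b = 5 + 3 = 5
b ⇔ (a + b) = 3 ⇔ 5 = 5
(b + b) ⇔ (b ⇔ (a + b)) = 3 ⇔ 5 = 5
¬b = ¬3 = 4
¬b ⇔ a = 4 ⇔ 5 = 6
¬b = ¬3 = 4
(¬b ⇔ a) + ¬b = 6 + 4 = 6
¬a = ¬5 = 2
((¬b ⇔ a) + ¬b) ⇔ ¬a = 6 ⇔ 2 = 3
((b + b) ⇔ (b ⇔ (a + b))) ⇒ (((¬b ⇔ a) + ¬b) ⇔ ¬a) = 5 ⇒ 3 = 5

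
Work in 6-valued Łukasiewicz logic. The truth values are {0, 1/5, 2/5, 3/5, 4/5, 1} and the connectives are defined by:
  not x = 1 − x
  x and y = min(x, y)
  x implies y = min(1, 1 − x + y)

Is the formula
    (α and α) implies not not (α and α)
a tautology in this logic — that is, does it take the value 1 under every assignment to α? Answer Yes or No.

Yes

α = 0 ↦ 1
α = 1/5 ↦ 1
α = 2/5 ↦ 1
α = 3/5 ↦ 1
α = 4/5 ↦ 1
α = 1 ↦ 1
Every assignment gives a value ≥ 1.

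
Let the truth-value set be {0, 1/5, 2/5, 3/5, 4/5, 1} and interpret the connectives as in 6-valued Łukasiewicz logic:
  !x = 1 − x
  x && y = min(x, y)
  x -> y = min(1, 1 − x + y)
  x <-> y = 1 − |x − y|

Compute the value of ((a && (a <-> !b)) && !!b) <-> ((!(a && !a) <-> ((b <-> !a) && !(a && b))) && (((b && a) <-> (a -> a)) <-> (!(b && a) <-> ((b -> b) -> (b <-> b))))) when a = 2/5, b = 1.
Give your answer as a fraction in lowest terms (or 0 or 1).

!b = !1 = 0
a <-> !b = 2/5 <-> 0 = 3/5
a && (a <-> !b) = 2/5 && 3/5 = 2/5
!b = !1 = 0
!!b = !0 = 1
(a && (a <-> !b)) && !!b = 2/5 && 1 = 2/5
!a = !2/5 = 3/5
a && !a = 2/5 && 3/5 = 2/5
!(a && !a) = !2/5 = 3/5
!a = !2/5 = 3/5
b <-> !a = 1 <-> 3/5 = 3/5
a && b = 2/5 && 1 = 2/5
!(a && b) = !2/5 = 3/5
(b <-> !a) && !(a && b) = 3/5 && 3/5 = 3/5
!(a && !a) <-> ((b <-> !a) && !(a && b)) = 3/5 <-> 3/5 = 1
b && a = 1 && 2/5 = 2/5
a -> a = 2/5 -> 2/5 = 1
(b && a) <-> (a -> a) = 2/5 <-> 1 = 2/5
b && a = 1 && 2/5 = 2/5
!(b && a) = !2/5 = 3/5
b -> b = 1 -> 1 = 1
b <-> b = 1 <-> 1 = 1
(b -> b) -> (b <-> b) = 1 -> 1 = 1
!(b && a) <-> ((b -> b) -> (b <-> b)) = 3/5 <-> 1 = 3/5
((b && a) <-> (a -> a)) <-> (!(b && a) <-> ((b -> b) -> (b <-> b))) = 2/5 <-> 3/5 = 4/5
(!(a && !a) <-> ((b <-> !a) && !(a && b))) && (((b && a) <-> (a -> a)) <-> (!(b && a) <-> ((b -> b) -> (b <-> b)))) = 1 && 4/5 = 4/5
((a && (a <-> !b)) && !!b) <-> ((!(a && !a) <-> ((b <-> !a) && !(a && b))) && (((b && a) <-> (a -> a)) <-> (!(b && a) <-> ((b -> b) -> (b <-> b))))) = 2/5 <-> 4/5 = 3/5

3/5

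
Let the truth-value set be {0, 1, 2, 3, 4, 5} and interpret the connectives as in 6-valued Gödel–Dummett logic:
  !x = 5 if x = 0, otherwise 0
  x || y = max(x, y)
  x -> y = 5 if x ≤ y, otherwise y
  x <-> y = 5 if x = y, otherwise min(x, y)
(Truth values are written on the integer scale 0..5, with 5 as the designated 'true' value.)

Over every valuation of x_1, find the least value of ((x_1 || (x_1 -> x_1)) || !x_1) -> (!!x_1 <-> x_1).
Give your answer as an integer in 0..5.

1

Take x_1 = 1:
x_1 -> x_1 = 1 -> 1 = 5
x_1 || (x_1 -> x_1) = 1 || 5 = 5
!x_1 = !1 = 0
(x_1 || (x_1 -> x_1)) || !x_1 = 5 || 0 = 5
!x_1 = !1 = 0
!!x_1 = !0 = 5
!!x_1 <-> x_1 = 5 <-> 1 = 1
((x_1 || (x_1 -> x_1)) || !x_1) -> (!!x_1 <-> x_1) = 5 -> 1 = 1
No assignment yields a value below 1, so this is the minimum.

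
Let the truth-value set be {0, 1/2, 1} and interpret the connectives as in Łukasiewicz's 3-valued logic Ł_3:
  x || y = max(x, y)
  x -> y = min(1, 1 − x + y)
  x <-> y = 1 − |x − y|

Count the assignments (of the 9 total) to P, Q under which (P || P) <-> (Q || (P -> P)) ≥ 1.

3

P = 0, Q = 0 ↦ 0  <
P = 0, Q = 1/2 ↦ 0  <
P = 0, Q = 1 ↦ 0  <
P = 1/2, Q = 0 ↦ 1/2  <
P = 1/2, Q = 1/2 ↦ 1/2  <
P = 1/2, Q = 1 ↦ 1/2  <
P = 1, Q = 0 ↦ 1  ≥
P = 1, Q = 1/2 ↦ 1  ≥
P = 1, Q = 1 ↦ 1  ≥
So 3 of the 9 assignments meet the threshold.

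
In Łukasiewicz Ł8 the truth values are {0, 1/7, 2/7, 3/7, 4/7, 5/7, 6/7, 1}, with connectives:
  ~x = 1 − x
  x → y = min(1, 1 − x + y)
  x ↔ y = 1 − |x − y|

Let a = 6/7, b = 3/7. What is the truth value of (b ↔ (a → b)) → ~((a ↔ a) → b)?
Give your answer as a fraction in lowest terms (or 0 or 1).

a → b = 6/7 → 3/7 = 4/7
b ↔ (a → b) = 3/7 ↔ 4/7 = 6/7
a ↔ a = 6/7 ↔ 6/7 = 1
(a ↔ a) → b = 1 → 3/7 = 3/7
~((a ↔ a) → b) = ~3/7 = 4/7
(b ↔ (a → b)) → ~((a ↔ a) → b) = 6/7 → 4/7 = 5/7

5/7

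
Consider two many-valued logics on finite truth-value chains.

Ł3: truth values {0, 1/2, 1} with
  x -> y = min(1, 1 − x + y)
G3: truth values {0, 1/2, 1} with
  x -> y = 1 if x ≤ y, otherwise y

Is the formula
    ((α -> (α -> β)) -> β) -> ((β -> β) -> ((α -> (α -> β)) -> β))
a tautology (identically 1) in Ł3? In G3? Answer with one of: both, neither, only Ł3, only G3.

both

In Ł3: every assignment gives 1 — tautology.
In G3: every assignment gives 1 — tautology.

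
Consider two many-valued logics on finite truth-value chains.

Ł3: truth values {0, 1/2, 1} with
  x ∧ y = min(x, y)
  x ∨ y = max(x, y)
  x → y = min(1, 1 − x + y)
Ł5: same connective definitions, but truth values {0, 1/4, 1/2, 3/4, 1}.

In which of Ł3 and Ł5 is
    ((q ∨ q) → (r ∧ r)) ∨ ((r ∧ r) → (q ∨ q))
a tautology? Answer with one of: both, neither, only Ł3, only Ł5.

In Ł3: every assignment gives 1 — tautology.
In Ł5: every assignment gives 1 — tautology.

both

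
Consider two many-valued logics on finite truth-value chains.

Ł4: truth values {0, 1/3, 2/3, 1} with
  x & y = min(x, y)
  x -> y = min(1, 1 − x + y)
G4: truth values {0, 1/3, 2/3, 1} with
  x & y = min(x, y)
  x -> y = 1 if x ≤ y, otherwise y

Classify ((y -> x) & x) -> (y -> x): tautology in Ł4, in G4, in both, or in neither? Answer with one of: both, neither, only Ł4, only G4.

In Ł4: every assignment gives 1 — tautology.
In G4: every assignment gives 1 — tautology.

both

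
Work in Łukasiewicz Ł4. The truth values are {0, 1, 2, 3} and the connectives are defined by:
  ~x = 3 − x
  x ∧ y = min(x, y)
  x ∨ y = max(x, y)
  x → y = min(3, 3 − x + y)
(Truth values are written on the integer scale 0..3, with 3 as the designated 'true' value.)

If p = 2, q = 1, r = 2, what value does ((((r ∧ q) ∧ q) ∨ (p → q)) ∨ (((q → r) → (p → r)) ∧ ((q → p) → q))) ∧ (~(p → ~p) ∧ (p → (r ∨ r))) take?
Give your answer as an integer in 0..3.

r ∧ q = 2 ∧ 1 = 1
(r ∧ q) ∧ q = 1 ∧ 1 = 1
p → q = 2 → 1 = 2
((r ∧ q) ∧ q) ∨ (p → q) = 1 ∨ 2 = 2
q → r = 1 → 2 = 3
p → r = 2 → 2 = 3
(q → r) → (p → r) = 3 → 3 = 3
q → p = 1 → 2 = 3
(q → p) → q = 3 → 1 = 1
((q → r) → (p → r)) ∧ ((q → p) → q) = 3 ∧ 1 = 1
(((r ∧ q) ∧ q) ∨ (p → q)) ∨ (((q → r) → (p → r)) ∧ ((q → p) → q)) = 2 ∨ 1 = 2
~p = ~2 = 1
p → ~p = 2 → 1 = 2
~(p → ~p) = ~2 = 1
r ∨ r = 2 ∨ 2 = 2
p → (r ∨ r) = 2 → 2 = 3
~(p → ~p) ∧ (p → (r ∨ r)) = 1 ∧ 3 = 1
((((r ∧ q) ∧ q) ∨ (p → q)) ∨ (((q → r) → (p → r)) ∧ ((q → p) → q))) ∧ (~(p → ~p) ∧ (p → (r ∨ r))) = 2 ∧ 1 = 1

1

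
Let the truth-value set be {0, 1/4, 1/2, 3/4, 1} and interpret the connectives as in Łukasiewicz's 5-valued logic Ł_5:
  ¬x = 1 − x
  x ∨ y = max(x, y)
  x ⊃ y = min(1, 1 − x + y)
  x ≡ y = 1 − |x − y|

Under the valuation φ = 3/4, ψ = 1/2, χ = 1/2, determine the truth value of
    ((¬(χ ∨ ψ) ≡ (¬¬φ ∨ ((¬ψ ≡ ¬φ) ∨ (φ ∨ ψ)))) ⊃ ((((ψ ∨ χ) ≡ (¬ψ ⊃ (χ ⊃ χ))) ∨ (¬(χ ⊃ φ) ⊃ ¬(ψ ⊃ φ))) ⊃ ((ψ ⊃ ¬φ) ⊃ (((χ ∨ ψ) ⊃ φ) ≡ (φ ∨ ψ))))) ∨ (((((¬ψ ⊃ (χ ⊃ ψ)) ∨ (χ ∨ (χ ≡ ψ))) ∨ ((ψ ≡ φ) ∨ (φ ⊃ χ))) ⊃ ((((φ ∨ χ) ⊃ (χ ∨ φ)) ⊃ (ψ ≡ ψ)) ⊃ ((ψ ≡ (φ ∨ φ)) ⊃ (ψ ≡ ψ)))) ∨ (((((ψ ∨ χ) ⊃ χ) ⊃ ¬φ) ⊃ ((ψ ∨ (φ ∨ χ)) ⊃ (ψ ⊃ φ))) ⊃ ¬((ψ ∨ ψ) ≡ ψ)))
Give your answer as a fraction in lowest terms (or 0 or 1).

χ ∨ ψ = 1/2 ∨ 1/2 = 1/2
¬(χ ∨ ψ) = ¬1/2 = 1/2
¬φ = ¬3/4 = 1/4
¬¬φ = ¬1/4 = 3/4
¬ψ = ¬1/2 = 1/2
¬φ = ¬3/4 = 1/4
¬ψ ≡ ¬φ = 1/2 ≡ 1/4 = 3/4
φ ∨ ψ = 3/4 ∨ 1/2 = 3/4
(¬ψ ≡ ¬φ) ∨ (φ ∨ ψ) = 3/4 ∨ 3/4 = 3/4
¬¬φ ∨ ((¬ψ ≡ ¬φ) ∨ (φ ∨ ψ)) = 3/4 ∨ 3/4 = 3/4
¬(χ ∨ ψ) ≡ (¬¬φ ∨ ((¬ψ ≡ ¬φ) ∨ (φ ∨ ψ))) = 1/2 ≡ 3/4 = 3/4
ψ ∨ χ = 1/2 ∨ 1/2 = 1/2
¬ψ = ¬1/2 = 1/2
χ ⊃ χ = 1/2 ⊃ 1/2 = 1
¬ψ ⊃ (χ ⊃ χ) = 1/2 ⊃ 1 = 1
(ψ ∨ χ) ≡ (¬ψ ⊃ (χ ⊃ χ)) = 1/2 ≡ 1 = 1/2
χ ⊃ φ = 1/2 ⊃ 3/4 = 1
¬(χ ⊃ φ) = ¬1 = 0
ψ ⊃ φ = 1/2 ⊃ 3/4 = 1
¬(ψ ⊃ φ) = ¬1 = 0
¬(χ ⊃ φ) ⊃ ¬(ψ ⊃ φ) = 0 ⊃ 0 = 1
((ψ ∨ χ) ≡ (¬ψ ⊃ (χ ⊃ χ))) ∨ (¬(χ ⊃ φ) ⊃ ¬(ψ ⊃ φ)) = 1/2 ∨ 1 = 1
¬φ = ¬3/4 = 1/4
ψ ⊃ ¬φ = 1/2 ⊃ 1/4 = 3/4
χ ∨ ψ = 1/2 ∨ 1/2 = 1/2
(χ ∨ ψ) ⊃ φ = 1/2 ⊃ 3/4 = 1
φ ∨ ψ = 3/4 ∨ 1/2 = 3/4
((χ ∨ ψ) ⊃ φ) ≡ (φ ∨ ψ) = 1 ≡ 3/4 = 3/4
(ψ ⊃ ¬φ) ⊃ (((χ ∨ ψ) ⊃ φ) ≡ (φ ∨ ψ)) = 3/4 ⊃ 3/4 = 1
(((ψ ∨ χ) ≡ (¬ψ ⊃ (χ ⊃ χ))) ∨ (¬(χ ⊃ φ) ⊃ ¬(ψ ⊃ φ))) ⊃ ((ψ ⊃ ¬φ) ⊃ (((χ ∨ ψ) ⊃ φ) ≡ (φ ∨ ψ))) = 1 ⊃ 1 = 1
(¬(χ ∨ ψ) ≡ (¬¬φ ∨ ((¬ψ ≡ ¬φ) ∨ (φ ∨ ψ)))) ⊃ ((((ψ ∨ χ) ≡ (¬ψ ⊃ (χ ⊃ χ))) ∨ (¬(χ ⊃ φ) ⊃ ¬(ψ ⊃ φ))) ⊃ ((ψ ⊃ ¬φ) ⊃ (((χ ∨ ψ) ⊃ φ) ≡ (φ ∨ ψ)))) = 3/4 ⊃ 1 = 1
¬ψ = ¬1/2 = 1/2
χ ⊃ ψ = 1/2 ⊃ 1/2 = 1
¬ψ ⊃ (χ ⊃ ψ) = 1/2 ⊃ 1 = 1
χ ≡ ψ = 1/2 ≡ 1/2 = 1
χ ∨ (χ ≡ ψ) = 1/2 ∨ 1 = 1
(¬ψ ⊃ (χ ⊃ ψ)) ∨ (χ ∨ (χ ≡ ψ)) = 1 ∨ 1 = 1
ψ ≡ φ = 1/2 ≡ 3/4 = 3/4
φ ⊃ χ = 3/4 ⊃ 1/2 = 3/4
(ψ ≡ φ) ∨ (φ ⊃ χ) = 3/4 ∨ 3/4 = 3/4
((¬ψ ⊃ (χ ⊃ ψ)) ∨ (χ ∨ (χ ≡ ψ))) ∨ ((ψ ≡ φ) ∨ (φ ⊃ χ)) = 1 ∨ 3/4 = 1
φ ∨ χ = 3/4 ∨ 1/2 = 3/4
χ ∨ φ = 1/2 ∨ 3/4 = 3/4
(φ ∨ χ) ⊃ (χ ∨ φ) = 3/4 ⊃ 3/4 = 1
ψ ≡ ψ = 1/2 ≡ 1/2 = 1
((φ ∨ χ) ⊃ (χ ∨ φ)) ⊃ (ψ ≡ ψ) = 1 ⊃ 1 = 1
φ ∨ φ = 3/4 ∨ 3/4 = 3/4
ψ ≡ (φ ∨ φ) = 1/2 ≡ 3/4 = 3/4
ψ ≡ ψ = 1/2 ≡ 1/2 = 1
(ψ ≡ (φ ∨ φ)) ⊃ (ψ ≡ ψ) = 3/4 ⊃ 1 = 1
(((φ ∨ χ) ⊃ (χ ∨ φ)) ⊃ (ψ ≡ ψ)) ⊃ ((ψ ≡ (φ ∨ φ)) ⊃ (ψ ≡ ψ)) = 1 ⊃ 1 = 1
(((¬ψ ⊃ (χ ⊃ ψ)) ∨ (χ ∨ (χ ≡ ψ))) ∨ ((ψ ≡ φ) ∨ (φ ⊃ χ))) ⊃ ((((φ ∨ χ) ⊃ (χ ∨ φ)) ⊃ (ψ ≡ ψ)) ⊃ ((ψ ≡ (φ ∨ φ)) ⊃ (ψ ≡ ψ))) = 1 ⊃ 1 = 1
ψ ∨ χ = 1/2 ∨ 1/2 = 1/2
(ψ ∨ χ) ⊃ χ = 1/2 ⊃ 1/2 = 1
¬φ = ¬3/4 = 1/4
((ψ ∨ χ) ⊃ χ) ⊃ ¬φ = 1 ⊃ 1/4 = 1/4
φ ∨ χ = 3/4 ∨ 1/2 = 3/4
ψ ∨ (φ ∨ χ) = 1/2 ∨ 3/4 = 3/4
ψ ⊃ φ = 1/2 ⊃ 3/4 = 1
(ψ ∨ (φ ∨ χ)) ⊃ (ψ ⊃ φ) = 3/4 ⊃ 1 = 1
(((ψ ∨ χ) ⊃ χ) ⊃ ¬φ) ⊃ ((ψ ∨ (φ ∨ χ)) ⊃ (ψ ⊃ φ)) = 1/4 ⊃ 1 = 1
ψ ∨ ψ = 1/2 ∨ 1/2 = 1/2
(ψ ∨ ψ) ≡ ψ = 1/2 ≡ 1/2 = 1
¬((ψ ∨ ψ) ≡ ψ) = ¬1 = 0
((((ψ ∨ χ) ⊃ χ) ⊃ ¬φ) ⊃ ((ψ ∨ (φ ∨ χ)) ⊃ (ψ ⊃ φ))) ⊃ ¬((ψ ∨ ψ) ≡ ψ) = 1 ⊃ 0 = 0
((((¬ψ ⊃ (χ ⊃ ψ)) ∨ (χ ∨ (χ ≡ ψ))) ∨ ((ψ ≡ φ) ∨ (φ ⊃ χ))) ⊃ ((((φ ∨ χ) ⊃ (χ ∨ φ)) ⊃ (ψ ≡ ψ)) ⊃ ((ψ ≡ (φ ∨ φ)) ⊃ (ψ ≡ ψ)))) ∨ (((((ψ ∨ χ) ⊃ χ) ⊃ ¬φ) ⊃ ((ψ ∨ (φ ∨ χ)) ⊃ (ψ ⊃ φ))) ⊃ ¬((ψ ∨ ψ) ≡ ψ)) = 1 ∨ 0 = 1
((¬(χ ∨ ψ) ≡ (¬¬φ ∨ ((¬ψ ≡ ¬φ) ∨ (φ ∨ ψ)))) ⊃ ((((ψ ∨ χ) ≡ (¬ψ ⊃ (χ ⊃ χ))) ∨ (¬(χ ⊃ φ) ⊃ ¬(ψ ⊃ φ))) ⊃ ((ψ ⊃ ¬φ) ⊃ (((χ ∨ ψ) ⊃ φ) ≡ (φ ∨ ψ))))) ∨ (((((¬ψ ⊃ (χ ⊃ ψ)) ∨ (χ ∨ (χ ≡ ψ))) ∨ ((ψ ≡ φ) ∨ (φ ⊃ χ))) ⊃ ((((φ ∨ χ) ⊃ (χ ∨ φ)) ⊃ (ψ ≡ ψ)) ⊃ ((ψ ≡ (φ ∨ φ)) ⊃ (ψ ≡ ψ)))) ∨ (((((ψ ∨ χ) ⊃ χ) ⊃ ¬φ) ⊃ ((ψ ∨ (φ ∨ χ)) ⊃ (ψ ⊃ φ))) ⊃ ¬((ψ ∨ ψ) ≡ ψ))) = 1 ∨ 1 = 1

1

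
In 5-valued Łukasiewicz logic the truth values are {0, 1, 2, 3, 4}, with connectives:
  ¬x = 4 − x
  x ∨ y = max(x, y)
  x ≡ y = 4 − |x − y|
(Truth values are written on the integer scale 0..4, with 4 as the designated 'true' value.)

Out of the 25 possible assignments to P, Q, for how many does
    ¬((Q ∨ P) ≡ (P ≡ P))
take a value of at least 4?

1

value 4: 1 assignment (counts)
value 3: 3 assignments
value 2: 5 assignments
value 1: 7 assignments
value 0: 9 assignments
So 1 of the 25 assignments meets the threshold.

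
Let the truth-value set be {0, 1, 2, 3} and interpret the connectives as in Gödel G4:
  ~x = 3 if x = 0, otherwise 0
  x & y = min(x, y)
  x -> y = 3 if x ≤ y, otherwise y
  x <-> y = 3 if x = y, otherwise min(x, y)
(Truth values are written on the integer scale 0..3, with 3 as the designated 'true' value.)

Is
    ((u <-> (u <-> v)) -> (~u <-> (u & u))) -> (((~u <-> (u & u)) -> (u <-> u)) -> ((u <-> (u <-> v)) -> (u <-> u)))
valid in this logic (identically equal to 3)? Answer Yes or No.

u = 0, v = 0 ↦ 3
u = 0, v = 1 ↦ 3
u = 0, v = 2 ↦ 3
u = 0, v = 3 ↦ 3
u = 1, v = 0 ↦ 3
u = 1, v = 1 ↦ 3
u = 1, v = 2 ↦ 3
u = 1, v = 3 ↦ 3
u = 2, v = 0 ↦ 3
u = 2, v = 1 ↦ 3
u = 2, v = 2 ↦ 3
u = 2, v = 3 ↦ 3
u = 3, v = 0 ↦ 3
u = 3, v = 1 ↦ 3
u = 3, v = 2 ↦ 3
u = 3, v = 3 ↦ 3
Every assignment gives a value ≥ 3.

Yes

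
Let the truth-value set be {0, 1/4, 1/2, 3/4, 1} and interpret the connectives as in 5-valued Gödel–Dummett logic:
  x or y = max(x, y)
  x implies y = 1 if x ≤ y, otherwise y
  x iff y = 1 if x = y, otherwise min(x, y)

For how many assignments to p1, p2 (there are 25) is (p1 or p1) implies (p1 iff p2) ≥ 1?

15

value 1: 15 assignments (counts)
value 3/4: 1 assignment
value 1/2: 2 assignments
value 1/4: 3 assignments
value 0: 4 assignments
So 15 of the 25 assignments meet the threshold.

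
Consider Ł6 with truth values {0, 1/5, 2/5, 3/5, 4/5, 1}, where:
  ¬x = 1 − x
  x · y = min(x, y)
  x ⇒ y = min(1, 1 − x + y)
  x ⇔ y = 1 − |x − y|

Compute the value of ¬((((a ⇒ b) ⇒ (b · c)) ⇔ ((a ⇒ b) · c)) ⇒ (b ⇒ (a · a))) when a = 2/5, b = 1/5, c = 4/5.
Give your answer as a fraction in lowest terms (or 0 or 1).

a ⇒ b = 2/5 ⇒ 1/5 = 4/5
b · c = 1/5 · 4/5 = 1/5
(a ⇒ b) ⇒ (b · c) = 4/5 ⇒ 1/5 = 2/5
a ⇒ b = 2/5 ⇒ 1/5 = 4/5
(a ⇒ b) · c = 4/5 · 4/5 = 4/5
((a ⇒ b) ⇒ (b · c)) ⇔ ((a ⇒ b) · c) = 2/5 ⇔ 4/5 = 3/5
a · a = 2/5 · 2/5 = 2/5
b ⇒ (a · a) = 1/5 ⇒ 2/5 = 1
(((a ⇒ b) ⇒ (b · c)) ⇔ ((a ⇒ b) · c)) ⇒ (b ⇒ (a · a)) = 3/5 ⇒ 1 = 1
¬((((a ⇒ b) ⇒ (b · c)) ⇔ ((a ⇒ b) · c)) ⇒ (b ⇒ (a · a))) = ¬1 = 0

0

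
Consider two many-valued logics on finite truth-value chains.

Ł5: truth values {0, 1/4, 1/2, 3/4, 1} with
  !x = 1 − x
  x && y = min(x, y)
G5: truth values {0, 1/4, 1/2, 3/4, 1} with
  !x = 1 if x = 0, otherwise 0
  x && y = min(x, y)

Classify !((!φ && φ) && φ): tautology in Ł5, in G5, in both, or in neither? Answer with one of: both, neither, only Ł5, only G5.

In Ł5: at φ = 1/4 the value is 3/4 — not a tautology.
In G5: every assignment gives 1 — tautology.

only G5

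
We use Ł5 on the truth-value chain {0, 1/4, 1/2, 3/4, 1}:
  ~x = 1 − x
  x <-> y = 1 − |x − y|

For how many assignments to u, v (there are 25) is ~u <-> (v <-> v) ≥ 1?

value 1: 5 assignments (counts)
value 3/4: 5 assignments
value 1/2: 5 assignments
value 1/4: 5 assignments
value 0: 5 assignments
So 5 of the 25 assignments meet the threshold.

5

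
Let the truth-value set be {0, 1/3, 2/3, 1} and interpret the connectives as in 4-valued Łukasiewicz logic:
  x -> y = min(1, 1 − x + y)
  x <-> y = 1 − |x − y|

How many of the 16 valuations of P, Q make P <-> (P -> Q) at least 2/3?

7

P = 0, Q = 0 ↦ 0  <
P = 0, Q = 1/3 ↦ 0  <
P = 0, Q = 2/3 ↦ 0  <
P = 0, Q = 1 ↦ 0  <
P = 1/3, Q = 0 ↦ 2/3  ≥
P = 1/3, Q = 1/3 ↦ 1/3  <
P = 1/3, Q = 2/3 ↦ 1/3  <
P = 1/3, Q = 1 ↦ 1/3  <
P = 2/3, Q = 0 ↦ 2/3  ≥
P = 2/3, Q = 1/3 ↦ 1  ≥
P = 2/3, Q = 2/3 ↦ 2/3  ≥
P = 2/3, Q = 1 ↦ 2/3  ≥
P = 1, Q = 0 ↦ 0  <
P = 1, Q = 1/3 ↦ 1/3  <
P = 1, Q = 2/3 ↦ 2/3  ≥
P = 1, Q = 1 ↦ 1  ≥
So 7 of the 16 assignments meet the threshold.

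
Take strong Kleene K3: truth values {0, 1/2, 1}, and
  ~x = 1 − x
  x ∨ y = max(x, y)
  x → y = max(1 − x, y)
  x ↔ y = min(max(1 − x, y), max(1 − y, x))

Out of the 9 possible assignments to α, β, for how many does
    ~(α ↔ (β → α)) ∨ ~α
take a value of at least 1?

α = 0, β = 0 ↦ 1  ≥
α = 0, β = 1/2 ↦ 1  ≥
α = 0, β = 1 ↦ 1  ≥
α = 1/2, β = 0 ↦ 1/2  <
α = 1/2, β = 1/2 ↦ 1/2  <
α = 1/2, β = 1 ↦ 1/2  <
α = 1, β = 0 ↦ 0  <
α = 1, β = 1/2 ↦ 0  <
α = 1, β = 1 ↦ 0  <
So 3 of the 9 assignments meet the threshold.

3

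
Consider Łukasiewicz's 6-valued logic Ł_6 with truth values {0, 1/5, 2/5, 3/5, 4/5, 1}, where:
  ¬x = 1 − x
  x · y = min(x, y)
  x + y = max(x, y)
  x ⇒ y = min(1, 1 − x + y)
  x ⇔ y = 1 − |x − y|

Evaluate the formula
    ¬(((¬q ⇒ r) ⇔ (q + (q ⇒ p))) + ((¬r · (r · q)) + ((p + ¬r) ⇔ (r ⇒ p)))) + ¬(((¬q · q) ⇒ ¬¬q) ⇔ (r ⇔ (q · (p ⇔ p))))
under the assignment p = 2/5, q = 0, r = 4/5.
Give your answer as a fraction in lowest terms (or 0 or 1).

¬q = ¬0 = 1
¬q ⇒ r = 1 ⇒ 4/5 = 4/5
q ⇒ p = 0 ⇒ 2/5 = 1
q + (q ⇒ p) = 0 + 1 = 1
(¬q ⇒ r) ⇔ (q + (q ⇒ p)) = 4/5 ⇔ 1 = 4/5
¬r = ¬4/5 = 1/5
r · q = 4/5 · 0 = 0
¬r · (r · q) = 1/5 · 0 = 0
¬r = ¬4/5 = 1/5
p + ¬r = 2/5 + 1/5 = 2/5
r ⇒ p = 4/5 ⇒ 2/5 = 3/5
(p + ¬r) ⇔ (r ⇒ p) = 2/5 ⇔ 3/5 = 4/5
(¬r · (r · q)) + ((p + ¬r) ⇔ (r ⇒ p)) = 0 + 4/5 = 4/5
((¬q ⇒ r) ⇔ (q + (q ⇒ p))) + ((¬r · (r · q)) + ((p + ¬r) ⇔ (r ⇒ p))) = 4/5 + 4/5 = 4/5
¬(((¬q ⇒ r) ⇔ (q + (q ⇒ p))) + ((¬r · (r · q)) + ((p + ¬r) ⇔ (r ⇒ p)))) = ¬4/5 = 1/5
¬q = ¬0 = 1
¬q · q = 1 · 0 = 0
¬q = ¬0 = 1
¬¬q = ¬1 = 0
(¬q · q) ⇒ ¬¬q = 0 ⇒ 0 = 1
p ⇔ p = 2/5 ⇔ 2/5 = 1
q · (p ⇔ p) = 0 · 1 = 0
r ⇔ (q · (p ⇔ p)) = 4/5 ⇔ 0 = 1/5
((¬q · q) ⇒ ¬¬q) ⇔ (r ⇔ (q · (p ⇔ p))) = 1 ⇔ 1/5 = 1/5
¬(((¬q · q) ⇒ ¬¬q) ⇔ (r ⇔ (q · (p ⇔ p)))) = ¬1/5 = 4/5
¬(((¬q ⇒ r) ⇔ (q + (q ⇒ p))) + ((¬r · (r · q)) + ((p + ¬r) ⇔ (r ⇒ p)))) + ¬(((¬q · q) ⇒ ¬¬q) ⇔ (r ⇔ (q · (p ⇔ p)))) = 1/5 + 4/5 = 4/5

4/5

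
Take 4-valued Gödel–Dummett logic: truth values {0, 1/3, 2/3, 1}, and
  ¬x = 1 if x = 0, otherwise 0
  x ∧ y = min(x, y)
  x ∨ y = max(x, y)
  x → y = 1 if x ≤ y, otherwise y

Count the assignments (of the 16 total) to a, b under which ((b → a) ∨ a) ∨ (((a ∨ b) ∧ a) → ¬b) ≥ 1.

13

a = 0, b = 0 ↦ 1  ≥
a = 0, b = 1/3 ↦ 1  ≥
a = 0, b = 2/3 ↦ 1  ≥
a = 0, b = 1 ↦ 1  ≥
a = 1/3, b = 0 ↦ 1  ≥
a = 1/3, b = 1/3 ↦ 1  ≥
a = 1/3, b = 2/3 ↦ 1/3  <
a = 1/3, b = 1 ↦ 1/3  <
a = 2/3, b = 0 ↦ 1  ≥
a = 2/3, b = 1/3 ↦ 1  ≥
a = 2/3, b = 2/3 ↦ 1  ≥
a = 2/3, b = 1 ↦ 2/3  <
a = 1, b = 0 ↦ 1  ≥
a = 1, b = 1/3 ↦ 1  ≥
a = 1, b = 2/3 ↦ 1  ≥
a = 1, b = 1 ↦ 1  ≥
So 13 of the 16 assignments meet the threshold.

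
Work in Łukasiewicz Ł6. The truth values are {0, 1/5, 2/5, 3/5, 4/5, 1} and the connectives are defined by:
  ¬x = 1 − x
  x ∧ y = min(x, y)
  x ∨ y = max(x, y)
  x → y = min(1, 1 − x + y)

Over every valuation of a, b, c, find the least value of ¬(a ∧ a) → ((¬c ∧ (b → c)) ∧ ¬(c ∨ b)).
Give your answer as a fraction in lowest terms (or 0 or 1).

0

Take a = 0, b = 0, c = 1:
a ∧ a = 0 ∧ 0 = 0
¬(a ∧ a) = ¬0 = 1
¬c = ¬1 = 0
b → c = 0 → 1 = 1
¬c ∧ (b → c) = 0 ∧ 1 = 0
c ∨ b = 1 ∨ 0 = 1
¬(c ∨ b) = ¬1 = 0
(¬c ∧ (b → c)) ∧ ¬(c ∨ b) = 0 ∧ 0 = 0
¬(a ∧ a) → ((¬c ∧ (b → c)) ∧ ¬(c ∨ b)) = 1 → 0 = 0
No assignment yields a value below 0, so this is the minimum.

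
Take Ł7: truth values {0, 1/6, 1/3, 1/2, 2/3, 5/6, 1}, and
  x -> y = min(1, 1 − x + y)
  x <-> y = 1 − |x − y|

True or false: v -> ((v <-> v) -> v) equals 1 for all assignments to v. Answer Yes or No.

v = 0 ↦ 1
v = 1/6 ↦ 1
v = 1/3 ↦ 1
v = 1/2 ↦ 1
v = 2/3 ↦ 1
v = 5/6 ↦ 1
v = 1 ↦ 1
Every assignment gives a value ≥ 1.

Yes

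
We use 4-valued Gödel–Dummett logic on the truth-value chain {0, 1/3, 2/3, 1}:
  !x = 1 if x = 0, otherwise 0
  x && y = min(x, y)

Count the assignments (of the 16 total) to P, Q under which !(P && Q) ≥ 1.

P = 0, Q = 0 ↦ 1  ≥
P = 0, Q = 1/3 ↦ 1  ≥
P = 0, Q = 2/3 ↦ 1  ≥
P = 0, Q = 1 ↦ 1  ≥
P = 1/3, Q = 0 ↦ 1  ≥
P = 1/3, Q = 1/3 ↦ 0  <
P = 1/3, Q = 2/3 ↦ 0  <
P = 1/3, Q = 1 ↦ 0  <
P = 2/3, Q = 0 ↦ 1  ≥
P = 2/3, Q = 1/3 ↦ 0  <
P = 2/3, Q = 2/3 ↦ 0  <
P = 2/3, Q = 1 ↦ 0  <
P = 1, Q = 0 ↦ 1  ≥
P = 1, Q = 1/3 ↦ 0  <
P = 1, Q = 2/3 ↦ 0  <
P = 1, Q = 1 ↦ 0  <
So 7 of the 16 assignments meet the threshold.

7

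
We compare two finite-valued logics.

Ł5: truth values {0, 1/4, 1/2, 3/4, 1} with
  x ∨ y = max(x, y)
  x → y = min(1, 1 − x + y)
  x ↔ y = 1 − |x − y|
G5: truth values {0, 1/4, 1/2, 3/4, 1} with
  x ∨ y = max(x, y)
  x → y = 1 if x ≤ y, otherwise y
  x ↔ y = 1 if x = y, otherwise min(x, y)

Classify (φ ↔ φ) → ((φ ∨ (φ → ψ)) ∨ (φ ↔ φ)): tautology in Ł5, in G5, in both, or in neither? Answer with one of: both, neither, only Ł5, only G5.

both

In Ł5: every assignment gives 1 — tautology.
In G5: every assignment gives 1 — tautology.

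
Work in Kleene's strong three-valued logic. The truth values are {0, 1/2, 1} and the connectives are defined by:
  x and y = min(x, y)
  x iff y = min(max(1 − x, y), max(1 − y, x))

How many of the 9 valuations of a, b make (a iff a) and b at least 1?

2

a = 0, b = 0 ↦ 0  <
a = 0, b = 1/2 ↦ 1/2  <
a = 0, b = 1 ↦ 1  ≥
a = 1/2, b = 0 ↦ 0  <
a = 1/2, b = 1/2 ↦ 1/2  <
a = 1/2, b = 1 ↦ 1/2  <
a = 1, b = 0 ↦ 0  <
a = 1, b = 1/2 ↦ 1/2  <
a = 1, b = 1 ↦ 1  ≥
So 2 of the 9 assignments meet the threshold.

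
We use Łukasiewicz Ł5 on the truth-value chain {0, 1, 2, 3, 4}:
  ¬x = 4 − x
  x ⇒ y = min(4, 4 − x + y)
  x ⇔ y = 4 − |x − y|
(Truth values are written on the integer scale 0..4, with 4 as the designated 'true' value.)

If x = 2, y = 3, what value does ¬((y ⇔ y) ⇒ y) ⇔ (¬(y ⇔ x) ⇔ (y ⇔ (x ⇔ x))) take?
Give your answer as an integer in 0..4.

3

y ⇔ y = 3 ⇔ 3 = 4
(y ⇔ y) ⇒ y = 4 ⇒ 3 = 3
¬((y ⇔ y) ⇒ y) = ¬3 = 1
y ⇔ x = 3 ⇔ 2 = 3
¬(y ⇔ x) = ¬3 = 1
x ⇔ x = 2 ⇔ 2 = 4
y ⇔ (x ⇔ x) = 3 ⇔ 4 = 3
¬(y ⇔ x) ⇔ (y ⇔ (x ⇔ x)) = 1 ⇔ 3 = 2
¬((y ⇔ y) ⇒ y) ⇔ (¬(y ⇔ x) ⇔ (y ⇔ (x ⇔ x))) = 1 ⇔ 2 = 3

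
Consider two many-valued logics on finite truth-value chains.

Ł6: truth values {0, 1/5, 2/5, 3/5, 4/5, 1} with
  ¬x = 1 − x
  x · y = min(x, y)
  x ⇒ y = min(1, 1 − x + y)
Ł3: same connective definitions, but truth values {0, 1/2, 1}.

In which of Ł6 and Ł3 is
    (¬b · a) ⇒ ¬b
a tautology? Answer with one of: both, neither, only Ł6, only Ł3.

In Ł6: every assignment gives 1 — tautology.
In Ł3: every assignment gives 1 — tautology.

both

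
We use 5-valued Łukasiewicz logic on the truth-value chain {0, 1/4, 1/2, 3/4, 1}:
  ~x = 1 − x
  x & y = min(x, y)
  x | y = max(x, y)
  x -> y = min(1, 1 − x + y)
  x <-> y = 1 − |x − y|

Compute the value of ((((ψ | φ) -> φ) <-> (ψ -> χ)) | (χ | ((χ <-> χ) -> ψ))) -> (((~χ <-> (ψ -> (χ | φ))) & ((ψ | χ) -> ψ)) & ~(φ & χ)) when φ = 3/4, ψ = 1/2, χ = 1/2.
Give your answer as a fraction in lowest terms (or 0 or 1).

1/2

ψ | φ = 1/2 | 3/4 = 3/4
(ψ | φ) -> φ = 3/4 -> 3/4 = 1
ψ -> χ = 1/2 -> 1/2 = 1
((ψ | φ) -> φ) <-> (ψ -> χ) = 1 <-> 1 = 1
χ <-> χ = 1/2 <-> 1/2 = 1
(χ <-> χ) -> ψ = 1 -> 1/2 = 1/2
χ | ((χ <-> χ) -> ψ) = 1/2 | 1/2 = 1/2
(((ψ | φ) -> φ) <-> (ψ -> χ)) | (χ | ((χ <-> χ) -> ψ)) = 1 | 1/2 = 1
~χ = ~1/2 = 1/2
χ | φ = 1/2 | 3/4 = 3/4
ψ -> (χ | φ) = 1/2 -> 3/4 = 1
~χ <-> (ψ -> (χ | φ)) = 1/2 <-> 1 = 1/2
ψ | χ = 1/2 | 1/2 = 1/2
(ψ | χ) -> ψ = 1/2 -> 1/2 = 1
(~χ <-> (ψ -> (χ | φ))) & ((ψ | χ) -> ψ) = 1/2 & 1 = 1/2
φ & χ = 3/4 & 1/2 = 1/2
~(φ & χ) = ~1/2 = 1/2
((~χ <-> (ψ -> (χ | φ))) & ((ψ | χ) -> ψ)) & ~(φ & χ) = 1/2 & 1/2 = 1/2
((((ψ | φ) -> φ) <-> (ψ -> χ)) | (χ | ((χ <-> χ) -> ψ))) -> (((~χ <-> (ψ -> (χ | φ))) & ((ψ | χ) -> ψ)) & ~(φ & χ)) = 1 -> 1/2 = 1/2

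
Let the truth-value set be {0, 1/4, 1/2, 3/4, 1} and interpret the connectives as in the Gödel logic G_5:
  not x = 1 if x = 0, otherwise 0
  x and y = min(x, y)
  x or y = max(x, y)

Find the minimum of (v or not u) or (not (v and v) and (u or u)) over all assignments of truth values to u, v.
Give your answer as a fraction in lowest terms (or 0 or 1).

Take u = 1/4, v = 0:
not u = not 1/4 = 0
v or not u = 0 or 0 = 0
v and v = 0 and 0 = 0
not (v and v) = not 0 = 1
u or u = 1/4 or 1/4 = 1/4
not (v and v) and (u or u) = 1 and 1/4 = 1/4
(v or not u) or (not (v and v) and (u or u)) = 0 or 1/4 = 1/4
No assignment yields a value below 1/4, so this is the minimum.

1/4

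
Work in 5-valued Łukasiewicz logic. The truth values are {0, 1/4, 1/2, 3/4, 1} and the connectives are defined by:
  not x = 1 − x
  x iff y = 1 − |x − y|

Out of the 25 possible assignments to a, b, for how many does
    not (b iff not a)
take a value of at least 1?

value 1: 2 assignments (counts)
value 3/4: 4 assignments
value 1/2: 6 assignments
value 1/4: 8 assignments
value 0: 5 assignments
So 2 of the 25 assignments meet the threshold.

2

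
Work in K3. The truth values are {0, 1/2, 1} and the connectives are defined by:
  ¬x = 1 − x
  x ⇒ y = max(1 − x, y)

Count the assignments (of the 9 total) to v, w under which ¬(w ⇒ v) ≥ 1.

v = 0, w = 0 ↦ 0  <
v = 0, w = 1/2 ↦ 1/2  <
v = 0, w = 1 ↦ 1  ≥
v = 1/2, w = 0 ↦ 0  <
v = 1/2, w = 1/2 ↦ 1/2  <
v = 1/2, w = 1 ↦ 1/2  <
v = 1, w = 0 ↦ 0  <
v = 1, w = 1/2 ↦ 0  <
v = 1, w = 1 ↦ 0  <
So 1 of the 9 assignments meets the threshold.

1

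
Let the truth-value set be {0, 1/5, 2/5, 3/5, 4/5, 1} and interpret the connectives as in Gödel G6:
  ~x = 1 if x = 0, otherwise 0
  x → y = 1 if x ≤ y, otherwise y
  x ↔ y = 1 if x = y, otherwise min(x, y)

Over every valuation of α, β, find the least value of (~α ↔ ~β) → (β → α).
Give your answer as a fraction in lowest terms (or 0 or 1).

Take α = 1/5, β = 2/5:
~α = ~1/5 = 0
~β = ~2/5 = 0
~α ↔ ~β = 0 ↔ 0 = 1
β → α = 2/5 → 1/5 = 1/5
(~α ↔ ~β) → (β → α) = 1 → 1/5 = 1/5
No assignment yields a value below 1/5, so this is the minimum.

1/5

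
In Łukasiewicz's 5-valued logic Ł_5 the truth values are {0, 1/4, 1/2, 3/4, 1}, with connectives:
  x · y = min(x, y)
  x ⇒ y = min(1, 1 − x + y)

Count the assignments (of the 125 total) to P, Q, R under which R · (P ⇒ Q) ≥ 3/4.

value 1: 15 assignments (counts)
value 3/4: 23 assignments (counts)
value 1/2: 28 assignments
value 1/4: 30 assignments
value 0: 29 assignments
So 38 of the 125 assignments meet the threshold.

38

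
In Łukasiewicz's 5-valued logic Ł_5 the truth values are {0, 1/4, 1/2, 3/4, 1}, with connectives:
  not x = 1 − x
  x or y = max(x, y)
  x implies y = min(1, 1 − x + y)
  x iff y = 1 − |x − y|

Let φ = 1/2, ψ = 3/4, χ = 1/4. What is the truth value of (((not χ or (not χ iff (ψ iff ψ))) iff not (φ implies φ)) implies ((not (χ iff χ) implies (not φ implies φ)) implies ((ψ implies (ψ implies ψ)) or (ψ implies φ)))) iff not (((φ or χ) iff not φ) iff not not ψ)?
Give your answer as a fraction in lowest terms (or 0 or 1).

1/4

not χ = not 1/4 = 3/4
not χ = not 1/4 = 3/4
ψ iff ψ = 3/4 iff 3/4 = 1
not χ iff (ψ iff ψ) = 3/4 iff 1 = 3/4
not χ or (not χ iff (ψ iff ψ)) = 3/4 or 3/4 = 3/4
φ implies φ = 1/2 implies 1/2 = 1
not (φ implies φ) = not 1 = 0
(not χ or (not χ iff (ψ iff ψ))) iff not (φ implies φ) = 3/4 iff 0 = 1/4
χ iff χ = 1/4 iff 1/4 = 1
not (χ iff χ) = not 1 = 0
not φ = not 1/2 = 1/2
not φ implies φ = 1/2 implies 1/2 = 1
not (χ iff χ) implies (not φ implies φ) = 0 implies 1 = 1
ψ implies ψ = 3/4 implies 3/4 = 1
ψ implies (ψ implies ψ) = 3/4 implies 1 = 1
ψ implies φ = 3/4 implies 1/2 = 3/4
(ψ implies (ψ implies ψ)) or (ψ implies φ) = 1 or 3/4 = 1
(not (χ iff χ) implies (not φ implies φ)) implies ((ψ implies (ψ implies ψ)) or (ψ implies φ)) = 1 implies 1 = 1
((not χ or (not χ iff (ψ iff ψ))) iff not (φ implies φ)) implies ((not (χ iff χ) implies (not φ implies φ)) implies ((ψ implies (ψ implies ψ)) or (ψ implies φ))) = 1/4 implies 1 = 1
φ or χ = 1/2 or 1/4 = 1/2
not φ = not 1/2 = 1/2
(φ or χ) iff not φ = 1/2 iff 1/2 = 1
not ψ = not 3/4 = 1/4
not not ψ = not 1/4 = 3/4
((φ or χ) iff not φ) iff not not ψ = 1 iff 3/4 = 3/4
not (((φ or χ) iff not φ) iff not not ψ) = not 3/4 = 1/4
(((not χ or (not χ iff (ψ iff ψ))) iff not (φ implies φ)) implies ((not (χ iff χ) implies (not φ implies φ)) implies ((ψ implies (ψ implies ψ)) or (ψ implies φ)))) iff not (((φ or χ) iff not φ) iff not not ψ) = 1 iff 1/4 = 1/4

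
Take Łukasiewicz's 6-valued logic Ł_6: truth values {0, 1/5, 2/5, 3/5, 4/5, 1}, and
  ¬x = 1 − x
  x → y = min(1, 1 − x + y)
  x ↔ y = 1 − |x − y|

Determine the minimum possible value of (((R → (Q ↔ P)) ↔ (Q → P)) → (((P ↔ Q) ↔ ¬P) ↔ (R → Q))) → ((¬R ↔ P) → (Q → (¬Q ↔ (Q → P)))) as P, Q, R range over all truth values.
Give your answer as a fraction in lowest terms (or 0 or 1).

Take P = 3/5, Q = 1, R = 2/5:
Q ↔ P = 1 ↔ 3/5 = 3/5
R → (Q ↔ P) = 2/5 → 3/5 = 1
Q → P = 1 → 3/5 = 3/5
(R → (Q ↔ P)) ↔ (Q → P) = 1 ↔ 3/5 = 3/5
P ↔ Q = 3/5 ↔ 1 = 3/5
¬P = ¬3/5 = 2/5
(P ↔ Q) ↔ ¬P = 3/5 ↔ 2/5 = 4/5
R → Q = 2/5 → 1 = 1
((P ↔ Q) ↔ ¬P) ↔ (R → Q) = 4/5 ↔ 1 = 4/5
((R → (Q ↔ P)) ↔ (Q → P)) → (((P ↔ Q) ↔ ¬P) ↔ (R → Q)) = 3/5 → 4/5 = 1
¬R = ¬2/5 = 3/5
¬R ↔ P = 3/5 ↔ 3/5 = 1
¬Q = ¬1 = 0
Q → P = 1 → 3/5 = 3/5
¬Q ↔ (Q → P) = 0 ↔ 3/5 = 2/5
Q → (¬Q ↔ (Q → P)) = 1 → 2/5 = 2/5
(¬R ↔ P) → (Q → (¬Q ↔ (Q → P))) = 1 → 2/5 = 2/5
(((R → (Q ↔ P)) ↔ (Q → P)) → (((P ↔ Q) ↔ ¬P) ↔ (R → Q))) → ((¬R ↔ P) → (Q → (¬Q ↔ (Q → P)))) = 1 → 2/5 = 2/5
No assignment yields a value below 2/5, so this is the minimum.

2/5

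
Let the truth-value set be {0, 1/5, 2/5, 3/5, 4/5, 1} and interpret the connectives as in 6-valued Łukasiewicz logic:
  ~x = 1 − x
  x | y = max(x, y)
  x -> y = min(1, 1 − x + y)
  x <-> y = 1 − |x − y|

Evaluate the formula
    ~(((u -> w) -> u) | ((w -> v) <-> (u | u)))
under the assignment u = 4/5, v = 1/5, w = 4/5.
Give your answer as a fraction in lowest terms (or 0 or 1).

1/5

u -> w = 4/5 -> 4/5 = 1
(u -> w) -> u = 1 -> 4/5 = 4/5
w -> v = 4/5 -> 1/5 = 2/5
u | u = 4/5 | 4/5 = 4/5
(w -> v) <-> (u | u) = 2/5 <-> 4/5 = 3/5
((u -> w) -> u) | ((w -> v) <-> (u | u)) = 4/5 | 3/5 = 4/5
~(((u -> w) -> u) | ((w -> v) <-> (u | u))) = ~4/5 = 1/5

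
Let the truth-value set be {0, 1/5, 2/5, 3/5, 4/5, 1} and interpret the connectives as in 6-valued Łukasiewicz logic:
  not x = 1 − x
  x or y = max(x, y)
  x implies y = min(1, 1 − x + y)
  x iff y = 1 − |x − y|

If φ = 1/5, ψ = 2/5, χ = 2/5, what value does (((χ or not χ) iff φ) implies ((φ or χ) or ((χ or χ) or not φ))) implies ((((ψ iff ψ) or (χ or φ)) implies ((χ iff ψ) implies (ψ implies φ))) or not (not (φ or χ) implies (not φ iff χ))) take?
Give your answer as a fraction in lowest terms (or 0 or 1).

4/5

not χ = not 2/5 = 3/5
χ or not χ = 2/5 or 3/5 = 3/5
(χ or not χ) iff φ = 3/5 iff 1/5 = 3/5
φ or χ = 1/5 or 2/5 = 2/5
χ or χ = 2/5 or 2/5 = 2/5
not φ = not 1/5 = 4/5
(χ or χ) or not φ = 2/5 or 4/5 = 4/5
(φ or χ) or ((χ or χ) or not φ) = 2/5 or 4/5 = 4/5
((χ or not χ) iff φ) implies ((φ or χ) or ((χ or χ) or not φ)) = 3/5 implies 4/5 = 1
ψ iff ψ = 2/5 iff 2/5 = 1
χ or φ = 2/5 or 1/5 = 2/5
(ψ iff ψ) or (χ or φ) = 1 or 2/5 = 1
χ iff ψ = 2/5 iff 2/5 = 1
ψ implies φ = 2/5 implies 1/5 = 4/5
(χ iff ψ) implies (ψ implies φ) = 1 implies 4/5 = 4/5
((ψ iff ψ) or (χ or φ)) implies ((χ iff ψ) implies (ψ implies φ)) = 1 implies 4/5 = 4/5
φ or χ = 1/5 or 2/5 = 2/5
not (φ or χ) = not 2/5 = 3/5
not φ = not 1/5 = 4/5
not φ iff χ = 4/5 iff 2/5 = 3/5
not (φ or χ) implies (not φ iff χ) = 3/5 implies 3/5 = 1
not (not (φ or χ) implies (not φ iff χ)) = not 1 = 0
(((ψ iff ψ) or (χ or φ)) implies ((χ iff ψ) implies (ψ implies φ))) or not (not (φ or χ) implies (not φ iff χ)) = 4/5 or 0 = 4/5
(((χ or not χ) iff φ) implies ((φ or χ) or ((χ or χ) or not φ))) implies ((((ψ iff ψ) or (χ or φ)) implies ((χ iff ψ) implies (ψ implies φ))) or not (not (φ or χ) implies (not φ iff χ))) = 1 implies 4/5 = 4/5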